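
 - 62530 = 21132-83662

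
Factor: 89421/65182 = 2^( - 1 )*3^1*13^ ( - 1 )*23^(-1 )*41^1  *109^( - 1 )*727^1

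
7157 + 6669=13826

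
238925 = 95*2515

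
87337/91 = 87337/91  =  959.75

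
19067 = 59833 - 40766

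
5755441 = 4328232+1427209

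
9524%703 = 385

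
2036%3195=2036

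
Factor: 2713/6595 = 5^( - 1 ) * 1319^(-1) * 2713^1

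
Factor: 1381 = 1381^1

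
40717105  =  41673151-956046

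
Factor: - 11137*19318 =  - 2^1*7^1*13^1* 37^1*43^1*743^1=-215144566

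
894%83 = 64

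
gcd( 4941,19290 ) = 3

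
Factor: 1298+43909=3^2*5023^1 = 45207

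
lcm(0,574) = 0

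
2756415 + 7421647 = 10178062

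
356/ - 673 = -1 + 317/673 = - 0.53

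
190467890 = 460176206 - 269708316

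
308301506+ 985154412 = 1293455918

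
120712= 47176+73536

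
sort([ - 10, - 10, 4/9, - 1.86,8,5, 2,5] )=[  -  10, -10,  -  1.86,4/9,2, 5,5,8 ]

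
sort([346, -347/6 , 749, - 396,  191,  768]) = [-396, - 347/6, 191,346, 749,768]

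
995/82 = 995/82= 12.13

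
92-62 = 30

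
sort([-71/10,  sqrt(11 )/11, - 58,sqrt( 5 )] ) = [-58,-71/10,  sqrt( 11) /11,  sqrt(5 )]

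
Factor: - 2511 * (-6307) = 3^4 *7^1 * 17^1*31^1 * 53^1 = 15836877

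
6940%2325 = 2290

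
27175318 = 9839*2762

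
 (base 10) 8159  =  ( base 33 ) 7g8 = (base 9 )12165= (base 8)17737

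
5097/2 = 2548 + 1/2  =  2548.50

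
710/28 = 25 + 5/14  =  25.36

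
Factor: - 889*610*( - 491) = 266264390  =  2^1*5^1  *  7^1*61^1*127^1* 491^1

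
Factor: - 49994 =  - 2^1*7^1*3571^1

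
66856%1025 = 231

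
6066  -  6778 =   -  712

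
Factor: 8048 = 2^4*503^1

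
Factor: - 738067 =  - 11^1*229^1*293^1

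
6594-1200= 5394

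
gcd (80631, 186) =93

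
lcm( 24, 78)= 312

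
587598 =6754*87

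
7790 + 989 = 8779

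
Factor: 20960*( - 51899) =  - 1087803040 = - 2^5*5^1*131^1*51899^1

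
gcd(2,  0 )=2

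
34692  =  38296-3604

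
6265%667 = 262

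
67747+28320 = 96067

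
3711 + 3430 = 7141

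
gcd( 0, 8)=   8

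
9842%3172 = 326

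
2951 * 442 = 1304342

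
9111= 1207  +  7904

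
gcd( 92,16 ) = 4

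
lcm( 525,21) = 525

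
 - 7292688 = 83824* (-87 )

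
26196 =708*37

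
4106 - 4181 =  - 75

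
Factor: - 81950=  - 2^1*5^2*11^1*149^1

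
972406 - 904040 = 68366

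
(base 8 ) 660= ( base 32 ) DG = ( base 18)160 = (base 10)432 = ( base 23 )ii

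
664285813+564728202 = 1229014015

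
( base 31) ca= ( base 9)464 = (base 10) 382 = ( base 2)101111110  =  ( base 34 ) b8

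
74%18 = 2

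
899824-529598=370226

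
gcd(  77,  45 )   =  1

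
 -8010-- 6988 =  - 1022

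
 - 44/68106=-22/34053 = -0.00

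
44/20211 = 44/20211 = 0.00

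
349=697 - 348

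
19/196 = 19/196=0.10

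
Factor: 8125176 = 2^3*3^1*233^1*1453^1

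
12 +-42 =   -  30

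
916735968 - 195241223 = 721494745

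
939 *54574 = 51244986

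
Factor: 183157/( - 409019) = -193/431 = - 193^1 *431^ (  -  1 ) 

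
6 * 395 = 2370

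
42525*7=297675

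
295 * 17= 5015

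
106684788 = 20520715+86164073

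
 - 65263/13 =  - 5021 + 10/13 = - 5020.23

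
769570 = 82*9385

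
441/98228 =441/98228 = 0.00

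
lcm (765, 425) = 3825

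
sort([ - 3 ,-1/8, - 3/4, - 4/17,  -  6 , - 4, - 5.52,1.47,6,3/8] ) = [ - 6,-5.52, -4, - 3,  -  3/4,-4/17,-1/8,3/8, 1.47,  6]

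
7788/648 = 649/54=12.02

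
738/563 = 1 + 175/563=1.31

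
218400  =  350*624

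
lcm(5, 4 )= 20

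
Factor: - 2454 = -2^1*3^1 * 409^1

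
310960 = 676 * 460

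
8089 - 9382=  - 1293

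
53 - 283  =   - 230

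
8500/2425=340/97 = 3.51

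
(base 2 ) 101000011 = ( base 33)9Q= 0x143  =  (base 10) 323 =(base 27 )bq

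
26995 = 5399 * 5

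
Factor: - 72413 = - 11^1*29^1*227^1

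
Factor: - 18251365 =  - 5^1*11^1 *331843^1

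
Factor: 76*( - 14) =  - 1064 = -  2^3*7^1*19^1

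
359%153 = 53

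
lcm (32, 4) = 32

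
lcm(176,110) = 880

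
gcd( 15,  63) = 3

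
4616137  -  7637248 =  - 3021111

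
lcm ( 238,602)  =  10234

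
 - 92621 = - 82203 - 10418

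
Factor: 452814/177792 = 2^(-6 )*163^1 = 163/64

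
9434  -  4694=4740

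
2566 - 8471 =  - 5905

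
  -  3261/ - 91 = 3261/91 =35.84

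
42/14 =3=3.00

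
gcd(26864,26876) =4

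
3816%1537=742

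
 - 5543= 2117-7660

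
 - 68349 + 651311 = 582962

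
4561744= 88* 51838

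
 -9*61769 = -555921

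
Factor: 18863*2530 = 47723390 = 2^1*5^1*11^1*13^1*23^1*1451^1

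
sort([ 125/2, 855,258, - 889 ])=[  -  889, 125/2, 258,  855 ]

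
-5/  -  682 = 5/682= 0.01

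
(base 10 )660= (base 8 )1224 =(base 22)180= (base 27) OC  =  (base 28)NG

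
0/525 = 0 = 0.00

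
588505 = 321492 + 267013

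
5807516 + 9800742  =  15608258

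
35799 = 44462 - 8663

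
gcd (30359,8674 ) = 4337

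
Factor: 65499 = 3^1*7^1*3119^1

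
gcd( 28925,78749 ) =1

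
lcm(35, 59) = 2065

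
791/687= 791/687 = 1.15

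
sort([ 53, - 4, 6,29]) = [- 4,6,29, 53]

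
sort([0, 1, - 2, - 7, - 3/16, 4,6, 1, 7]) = [ - 7,  -  2,-3/16 , 0, 1, 1,4, 6 , 7]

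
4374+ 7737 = 12111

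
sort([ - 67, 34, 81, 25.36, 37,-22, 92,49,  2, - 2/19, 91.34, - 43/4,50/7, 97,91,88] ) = [ -67, - 22 , - 43/4, - 2/19, 2,50/7, 25.36, 34, 37, 49, 81, 88, 91, 91.34, 92,97]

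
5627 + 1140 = 6767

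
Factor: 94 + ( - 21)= 73 = 73^1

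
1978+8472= 10450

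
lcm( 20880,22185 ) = 354960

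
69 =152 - 83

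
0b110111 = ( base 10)55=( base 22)2b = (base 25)25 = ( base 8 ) 67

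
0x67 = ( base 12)87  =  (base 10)103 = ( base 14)75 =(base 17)61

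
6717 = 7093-376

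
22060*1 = 22060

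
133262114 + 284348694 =417610808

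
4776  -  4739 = 37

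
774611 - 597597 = 177014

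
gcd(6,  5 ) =1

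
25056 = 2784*9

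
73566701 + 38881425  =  112448126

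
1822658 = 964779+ 857879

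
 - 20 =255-275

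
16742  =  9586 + 7156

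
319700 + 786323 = 1106023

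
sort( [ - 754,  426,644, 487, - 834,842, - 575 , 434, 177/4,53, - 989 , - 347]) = [ - 989, - 834, - 754, - 575, - 347, 177/4,  53, 426, 434 , 487, 644, 842 ] 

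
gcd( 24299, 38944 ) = 1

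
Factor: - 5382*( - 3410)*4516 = 2^4* 3^2*5^1*11^1*13^1*23^1*31^1*1129^1 = 82880431920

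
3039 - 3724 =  - 685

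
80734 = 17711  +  63023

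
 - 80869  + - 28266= - 109135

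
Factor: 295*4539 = 3^1 * 5^1*17^1*59^1*89^1 = 1339005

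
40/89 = 40/89 = 0.45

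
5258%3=2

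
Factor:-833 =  - 7^2*17^1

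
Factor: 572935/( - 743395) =-121/157 =-11^2*157^( -1 ) 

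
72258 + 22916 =95174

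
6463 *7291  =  47121733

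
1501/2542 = 1501/2542 =0.59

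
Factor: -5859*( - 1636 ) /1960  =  342333/70 = 2^( -1)*3^3*5^( - 1 )*7^( - 1)*31^1*409^1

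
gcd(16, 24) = 8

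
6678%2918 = 842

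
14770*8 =118160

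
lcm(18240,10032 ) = 200640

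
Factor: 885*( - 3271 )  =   - 3^1*5^1*59^1*3271^1=- 2894835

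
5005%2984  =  2021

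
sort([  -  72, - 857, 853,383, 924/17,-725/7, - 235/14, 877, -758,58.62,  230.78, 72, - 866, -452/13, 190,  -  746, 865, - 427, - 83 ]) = [-866,-857, - 758,- 746, - 427,-725/7, -83,-72, - 452/13 , - 235/14,  924/17,58.62,72,190, 230.78, 383, 853, 865, 877]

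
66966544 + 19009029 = 85975573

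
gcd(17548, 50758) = 82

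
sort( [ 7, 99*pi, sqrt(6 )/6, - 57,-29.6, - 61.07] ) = [-61.07,-57, - 29.6, sqrt(6) /6,  7,99*pi] 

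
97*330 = 32010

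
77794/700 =38897/350=111.13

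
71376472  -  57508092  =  13868380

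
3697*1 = 3697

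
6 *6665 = 39990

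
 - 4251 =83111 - 87362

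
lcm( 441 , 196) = 1764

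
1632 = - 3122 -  - 4754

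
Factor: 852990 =2^1*3^1*5^1*28433^1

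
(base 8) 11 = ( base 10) 9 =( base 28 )9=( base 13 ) 9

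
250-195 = 55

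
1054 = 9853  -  8799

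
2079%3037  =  2079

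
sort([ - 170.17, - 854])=[ -854, - 170.17]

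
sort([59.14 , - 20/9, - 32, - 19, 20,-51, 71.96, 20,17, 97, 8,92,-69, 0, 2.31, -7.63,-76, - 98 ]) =[ - 98, - 76,-69, - 51,-32,-19,- 7.63, - 20/9,0, 2.31, 8, 17,  20, 20, 59.14, 71.96,92, 97] 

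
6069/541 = 11+ 118/541 = 11.22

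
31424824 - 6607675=24817149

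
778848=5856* 133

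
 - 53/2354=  - 1+2301/2354 = - 0.02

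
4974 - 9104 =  - 4130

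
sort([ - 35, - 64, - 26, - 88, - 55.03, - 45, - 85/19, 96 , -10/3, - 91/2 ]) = [-88, - 64, - 55.03, - 91/2,- 45, - 35, - 26 ,-85/19, - 10/3, 96] 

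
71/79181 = 71/79181 = 0.00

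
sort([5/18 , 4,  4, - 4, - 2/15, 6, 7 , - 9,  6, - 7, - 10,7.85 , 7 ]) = [ - 10, - 9, - 7, - 4, - 2/15 , 5/18, 4,4 , 6,6, 7, 7 , 7.85 ] 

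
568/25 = 22 + 18/25=22.72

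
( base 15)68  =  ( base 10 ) 98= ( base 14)70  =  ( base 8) 142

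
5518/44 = 2759/22 = 125.41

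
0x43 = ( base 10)67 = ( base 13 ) 52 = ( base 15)47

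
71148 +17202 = 88350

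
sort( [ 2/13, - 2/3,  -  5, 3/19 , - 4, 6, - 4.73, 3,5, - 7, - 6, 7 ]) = [-7 , - 6,  -  5, - 4.73, - 4, - 2/3,2/13, 3/19 , 3, 5,6, 7] 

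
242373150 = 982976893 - 740603743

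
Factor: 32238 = 2^1*3^4*199^1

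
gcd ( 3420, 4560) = 1140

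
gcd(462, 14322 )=462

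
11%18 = 11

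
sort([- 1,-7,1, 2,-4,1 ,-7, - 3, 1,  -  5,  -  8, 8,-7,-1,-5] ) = [ - 8, -7, - 7, -7, - 5, - 5,  -  4, -3 , - 1,- 1,  1, 1 , 1,2, 8] 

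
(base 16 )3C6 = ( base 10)966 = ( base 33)T9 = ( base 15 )446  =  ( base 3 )1022210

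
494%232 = 30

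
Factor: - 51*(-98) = 4998  =  2^1*3^1*7^2 *17^1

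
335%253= 82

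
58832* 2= 117664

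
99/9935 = 99/9935 = 0.01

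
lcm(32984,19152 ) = 593712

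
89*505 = 44945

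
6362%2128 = 2106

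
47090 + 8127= 55217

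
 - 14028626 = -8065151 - 5963475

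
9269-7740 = 1529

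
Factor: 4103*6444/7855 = 2^2*3^2 * 5^( - 1)*11^1*179^1*373^1*1571^( - 1) = 26439732/7855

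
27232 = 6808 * 4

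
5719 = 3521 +2198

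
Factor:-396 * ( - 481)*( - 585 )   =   - 111428460 = - 2^2*3^4 *5^1*11^1*13^2*37^1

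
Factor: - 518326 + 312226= - 2^2*3^2*5^2*229^1 = - 206100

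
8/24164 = 2/6041 = 0.00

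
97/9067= 97/9067 = 0.01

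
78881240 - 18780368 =60100872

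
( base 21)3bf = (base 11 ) 11A7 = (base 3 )2011010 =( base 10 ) 1569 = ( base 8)3041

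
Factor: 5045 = 5^1*1009^1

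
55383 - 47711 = 7672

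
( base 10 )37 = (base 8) 45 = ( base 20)1H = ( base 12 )31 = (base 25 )1c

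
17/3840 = 17/3840 = 0.00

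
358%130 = 98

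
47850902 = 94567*506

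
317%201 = 116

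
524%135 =119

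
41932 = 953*44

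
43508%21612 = 284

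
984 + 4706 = 5690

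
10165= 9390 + 775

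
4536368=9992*454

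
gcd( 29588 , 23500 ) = 4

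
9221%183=71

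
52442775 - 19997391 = 32445384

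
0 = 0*5431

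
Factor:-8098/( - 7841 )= 2^1 * 4049^1*7841^( - 1 )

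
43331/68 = 637+15/68 =637.22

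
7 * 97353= 681471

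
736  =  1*736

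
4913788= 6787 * 724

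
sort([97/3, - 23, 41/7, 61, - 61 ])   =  [- 61,-23, 41/7, 97/3,61]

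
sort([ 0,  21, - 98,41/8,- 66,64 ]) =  [ - 98, - 66,0,41/8,21, 64]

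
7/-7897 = - 1 + 7890/7897= - 0.00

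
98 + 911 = 1009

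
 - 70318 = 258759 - 329077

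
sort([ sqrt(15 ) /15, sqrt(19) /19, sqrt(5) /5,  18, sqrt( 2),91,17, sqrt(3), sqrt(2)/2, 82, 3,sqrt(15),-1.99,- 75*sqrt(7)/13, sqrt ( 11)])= [ -75*sqrt (7)/13, - 1.99, sqrt(19) /19, sqrt (15) /15,sqrt( 5 ) /5,sqrt ( 2)/2,sqrt(2), sqrt(3),3, sqrt(11 ) , sqrt( 15), 17,  18, 82,91 ]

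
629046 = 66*9531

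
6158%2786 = 586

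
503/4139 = 503/4139 = 0.12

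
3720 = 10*372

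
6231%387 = 39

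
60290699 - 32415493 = 27875206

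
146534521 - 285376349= -138841828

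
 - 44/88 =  - 1 + 1/2=- 0.50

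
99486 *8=795888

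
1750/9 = 1750/9 = 194.44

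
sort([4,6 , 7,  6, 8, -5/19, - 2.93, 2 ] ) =[ - 2.93  , - 5/19, 2, 4, 6, 6, 7,8]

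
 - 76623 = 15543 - 92166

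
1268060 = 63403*20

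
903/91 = 9 + 12/13 = 9.92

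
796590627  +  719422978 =1516013605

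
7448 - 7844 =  - 396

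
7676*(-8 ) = -61408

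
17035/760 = 3407/152 = 22.41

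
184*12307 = 2264488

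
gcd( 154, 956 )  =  2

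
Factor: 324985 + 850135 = 2^4 * 5^1* 37^1* 397^1 = 1175120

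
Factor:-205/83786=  - 2^( - 1 )*5^1 * 41^1*41893^( - 1) 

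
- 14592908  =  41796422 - 56389330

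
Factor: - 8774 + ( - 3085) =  - 3^1*59^1*67^1 = - 11859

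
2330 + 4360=6690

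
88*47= 4136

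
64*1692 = 108288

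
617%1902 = 617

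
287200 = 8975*32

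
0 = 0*44522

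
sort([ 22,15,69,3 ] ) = [ 3,15,  22,69 ] 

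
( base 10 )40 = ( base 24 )1G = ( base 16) 28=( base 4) 220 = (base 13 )31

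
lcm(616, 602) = 26488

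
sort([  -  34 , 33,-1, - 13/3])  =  [ - 34, -13/3, - 1, 33 ]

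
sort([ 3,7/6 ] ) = [7/6,  3]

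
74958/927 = 24986/309 = 80.86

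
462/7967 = 462/7967 = 0.06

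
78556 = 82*958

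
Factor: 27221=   163^1*167^1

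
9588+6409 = 15997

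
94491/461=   94491/461= 204.97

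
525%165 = 30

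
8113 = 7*1159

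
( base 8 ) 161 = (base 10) 113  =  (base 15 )78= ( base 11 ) a3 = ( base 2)1110001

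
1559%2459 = 1559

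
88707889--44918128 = 133626017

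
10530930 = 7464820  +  3066110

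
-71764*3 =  - 215292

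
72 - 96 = - 24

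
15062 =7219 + 7843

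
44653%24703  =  19950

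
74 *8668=641432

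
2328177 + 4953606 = 7281783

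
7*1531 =10717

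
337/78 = 4 + 25/78 = 4.32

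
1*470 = 470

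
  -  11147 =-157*71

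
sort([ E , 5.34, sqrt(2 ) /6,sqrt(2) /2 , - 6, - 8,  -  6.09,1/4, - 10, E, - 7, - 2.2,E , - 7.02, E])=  [ - 10, - 8, - 7.02,-7 , - 6.09, - 6, - 2.2 , sqrt(2)/6, 1/4 , sqrt( 2) /2, E, E, E,  E, 5.34 ] 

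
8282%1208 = 1034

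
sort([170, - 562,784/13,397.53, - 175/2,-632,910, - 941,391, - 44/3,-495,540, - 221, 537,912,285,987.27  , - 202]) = [  -  941,-632,-562, - 495, - 221, - 202,- 175/2, - 44/3,784/13,170, 285 , 391,397.53,537, 540,910, 912,987.27]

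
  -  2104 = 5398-7502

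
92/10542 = 46/5271 = 0.01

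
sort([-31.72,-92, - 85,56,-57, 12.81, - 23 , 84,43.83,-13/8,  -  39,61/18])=[ - 92,-85, - 57, - 39, - 31.72,  -  23, - 13/8,61/18, 12.81,43.83,56,84]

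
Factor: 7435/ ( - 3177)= - 3^(- 2 )*5^1  *353^(  -  1 ) * 1487^1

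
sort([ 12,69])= [ 12, 69]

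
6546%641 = 136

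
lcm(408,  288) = 4896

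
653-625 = 28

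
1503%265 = 178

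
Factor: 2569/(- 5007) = - 3^ ( - 1) *7^1*367^1 * 1669^( - 1 )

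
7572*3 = 22716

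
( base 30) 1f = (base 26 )1J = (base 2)101101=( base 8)55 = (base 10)45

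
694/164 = 347/82 = 4.23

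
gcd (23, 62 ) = 1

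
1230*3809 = 4685070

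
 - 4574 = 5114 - 9688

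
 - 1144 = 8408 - 9552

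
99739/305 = 99739/305 = 327.01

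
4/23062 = 2/11531 = 0.00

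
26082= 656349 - 630267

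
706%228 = 22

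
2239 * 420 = 940380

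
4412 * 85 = 375020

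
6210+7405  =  13615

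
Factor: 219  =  3^1*73^1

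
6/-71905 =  - 6/71905 = -0.00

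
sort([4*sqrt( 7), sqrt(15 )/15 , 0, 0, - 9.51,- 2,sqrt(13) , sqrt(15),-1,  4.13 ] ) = [ - 9.51, - 2,-1, 0,0 , sqrt(15 )/15,sqrt( 13 ), sqrt( 15), 4.13, 4*sqrt( 7 )]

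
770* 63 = 48510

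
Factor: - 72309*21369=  - 1545171021=-3^2 * 17^1 * 419^1 * 24103^1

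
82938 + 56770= 139708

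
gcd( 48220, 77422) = 2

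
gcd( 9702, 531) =9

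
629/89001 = 629/89001= 0.01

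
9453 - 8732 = 721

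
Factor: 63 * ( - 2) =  - 2^1  *3^2 * 7^1 = - 126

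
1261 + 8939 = 10200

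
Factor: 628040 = 2^3*5^1*7^1 * 2243^1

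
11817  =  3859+7958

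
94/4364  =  47/2182  =  0.02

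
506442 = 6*84407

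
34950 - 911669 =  - 876719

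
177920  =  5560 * 32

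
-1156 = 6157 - 7313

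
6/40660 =3/20330 = 0.00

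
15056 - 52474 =  -  37418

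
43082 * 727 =31320614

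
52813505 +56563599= 109377104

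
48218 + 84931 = 133149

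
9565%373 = 240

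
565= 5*113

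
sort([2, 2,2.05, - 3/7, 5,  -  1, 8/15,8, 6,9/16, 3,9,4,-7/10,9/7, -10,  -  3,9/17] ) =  [-10, - 3,-1, - 7/10, - 3/7,9/17, 8/15, 9/16, 9/7, 2 , 2, 2.05, 3, 4,5 , 6, 8, 9 ] 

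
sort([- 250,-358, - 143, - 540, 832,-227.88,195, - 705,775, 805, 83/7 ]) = [-705,-540 , - 358, - 250, - 227.88, - 143, 83/7, 195,775 , 805, 832]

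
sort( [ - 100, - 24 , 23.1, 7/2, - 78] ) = [ - 100, - 78, - 24 , 7/2,  23.1] 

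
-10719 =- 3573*3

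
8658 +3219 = 11877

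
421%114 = 79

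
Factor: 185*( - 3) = -3^1*5^1 * 37^1=-555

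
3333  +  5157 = 8490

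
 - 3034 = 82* (- 37)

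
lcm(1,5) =5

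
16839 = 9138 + 7701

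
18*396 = 7128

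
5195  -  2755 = 2440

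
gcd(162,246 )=6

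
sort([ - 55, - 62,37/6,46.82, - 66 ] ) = [ - 66 , -62, -55,37/6,46.82]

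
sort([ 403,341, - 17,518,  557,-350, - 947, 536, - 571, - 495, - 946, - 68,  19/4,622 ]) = [ - 947 , - 946,-571,  -  495, - 350, - 68 , - 17, 19/4,341 , 403, 518,536, 557, 622]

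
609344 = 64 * 9521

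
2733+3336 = 6069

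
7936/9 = 881 + 7/9 = 881.78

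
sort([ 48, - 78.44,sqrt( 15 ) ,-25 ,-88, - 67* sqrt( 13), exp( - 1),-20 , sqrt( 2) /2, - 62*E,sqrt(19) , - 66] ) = [-67*sqrt( 13) , - 62 * E , - 88,  -  78.44, - 66,  -  25,-20,exp (-1), sqrt( 2)/2 , sqrt(15), sqrt(19), 48]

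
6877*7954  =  54699658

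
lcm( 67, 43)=2881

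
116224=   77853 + 38371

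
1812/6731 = 1812/6731=0.27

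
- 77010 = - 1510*51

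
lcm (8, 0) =0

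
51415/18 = 51415/18 = 2856.39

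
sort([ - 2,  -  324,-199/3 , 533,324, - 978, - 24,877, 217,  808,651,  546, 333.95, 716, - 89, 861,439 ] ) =[ - 978, - 324,  -  89, - 199/3, - 24, - 2, 217, 324,333.95,439,533,546, 651, 716,808,861, 877]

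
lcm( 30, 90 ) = 90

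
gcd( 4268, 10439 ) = 11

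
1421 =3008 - 1587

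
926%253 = 167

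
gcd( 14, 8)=2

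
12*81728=980736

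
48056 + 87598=135654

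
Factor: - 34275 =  -3^1 * 5^2*457^1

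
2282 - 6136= - 3854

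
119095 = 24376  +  94719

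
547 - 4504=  - 3957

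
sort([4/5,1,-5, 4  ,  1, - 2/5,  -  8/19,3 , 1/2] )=[ -5,- 8/19, - 2/5,1/2,4/5, 1,1,3,4 ]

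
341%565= 341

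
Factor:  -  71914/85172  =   -2^(-1)*41^1* 107^ (- 1 )*199^ ( - 1 )*877^1 = -35957/42586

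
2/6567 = 2/6567=0.00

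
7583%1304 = 1063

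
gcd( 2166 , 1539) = 57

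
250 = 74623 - 74373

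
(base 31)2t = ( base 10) 91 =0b1011011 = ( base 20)4b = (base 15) 61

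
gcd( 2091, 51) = 51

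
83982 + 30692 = 114674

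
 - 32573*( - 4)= 130292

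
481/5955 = 481/5955 = 0.08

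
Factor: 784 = 2^4*7^2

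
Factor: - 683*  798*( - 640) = 2^8*3^1*5^1*7^1 * 19^1*683^1 = 348821760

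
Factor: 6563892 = 2^2* 3^1*19^1 * 28789^1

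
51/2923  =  51/2923 = 0.02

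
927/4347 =103/483 = 0.21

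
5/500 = 1/100 = 0.01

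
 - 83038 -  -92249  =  9211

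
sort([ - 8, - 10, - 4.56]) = [ - 10, - 8, - 4.56 ] 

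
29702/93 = 29702/93 = 319.38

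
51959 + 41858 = 93817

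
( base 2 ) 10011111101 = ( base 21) 2ih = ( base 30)1CH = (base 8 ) 2375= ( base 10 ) 1277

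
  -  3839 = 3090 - 6929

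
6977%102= 41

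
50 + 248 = 298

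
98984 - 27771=71213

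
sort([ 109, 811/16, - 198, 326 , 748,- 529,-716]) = [  -  716, - 529, - 198, 811/16 , 109,326, 748 ] 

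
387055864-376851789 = 10204075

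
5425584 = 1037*5232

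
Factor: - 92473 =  - 19^1*31^1*157^1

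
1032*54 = 55728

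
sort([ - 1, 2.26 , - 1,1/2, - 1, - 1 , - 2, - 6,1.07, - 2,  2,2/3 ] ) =[-6, - 2, - 2, - 1, -1, - 1, - 1, 1/2,2/3,  1.07, 2,2.26 ]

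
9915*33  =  327195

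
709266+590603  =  1299869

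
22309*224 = 4997216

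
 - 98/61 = - 98/61 = - 1.61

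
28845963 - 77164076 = - 48318113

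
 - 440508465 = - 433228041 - 7280424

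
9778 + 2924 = 12702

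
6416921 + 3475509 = 9892430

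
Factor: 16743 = 3^1*5581^1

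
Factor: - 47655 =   -  3^3*5^1*353^1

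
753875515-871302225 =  - 117426710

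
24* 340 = 8160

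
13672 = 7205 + 6467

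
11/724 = 11/724 = 0.02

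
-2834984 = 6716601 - 9551585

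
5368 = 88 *61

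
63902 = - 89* ( - 718)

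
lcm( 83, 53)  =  4399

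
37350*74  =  2763900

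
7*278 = 1946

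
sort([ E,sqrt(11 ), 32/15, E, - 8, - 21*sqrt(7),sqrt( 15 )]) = [ - 21*sqrt(7 ), - 8, 32/15,  E, E, sqrt(11), sqrt( 15 )]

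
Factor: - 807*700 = -564900 = - 2^2*3^1 * 5^2 *7^1*269^1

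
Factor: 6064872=2^3 * 3^1*11^1*22973^1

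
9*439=3951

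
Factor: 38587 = 47^1*821^1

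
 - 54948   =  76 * ( - 723 ) 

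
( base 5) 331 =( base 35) 2l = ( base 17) 56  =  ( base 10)91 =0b1011011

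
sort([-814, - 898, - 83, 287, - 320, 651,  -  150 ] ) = [ - 898, - 814 ,-320,  -  150,-83 , 287,651]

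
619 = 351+268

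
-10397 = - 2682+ - 7715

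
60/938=30/469 =0.06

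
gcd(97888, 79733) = 1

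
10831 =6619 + 4212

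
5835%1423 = 143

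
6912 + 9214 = 16126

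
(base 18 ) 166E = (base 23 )el9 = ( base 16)1EDA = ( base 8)17332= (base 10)7898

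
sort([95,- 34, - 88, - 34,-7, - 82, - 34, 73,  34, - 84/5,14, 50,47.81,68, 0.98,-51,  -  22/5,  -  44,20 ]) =[ - 88, - 82, - 51, - 44, - 34, - 34,- 34, - 84/5 , - 7, - 22/5,0.98,14,20, 34,47.81, 50,68,  73,  95 ] 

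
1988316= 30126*66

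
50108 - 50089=19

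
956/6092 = 239/1523 = 0.16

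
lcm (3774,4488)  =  166056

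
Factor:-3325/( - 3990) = 5/6 = 2^ ( - 1)*3^(  -  1 )*5^1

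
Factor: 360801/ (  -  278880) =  - 2^(-5 ) * 3^2*5^(  -  1)*23^1 = - 207/160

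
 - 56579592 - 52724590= - 109304182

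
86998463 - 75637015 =11361448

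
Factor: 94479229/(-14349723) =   -  3^( -1)*13^1*19^1*23^ ( - 1)*207967^( - 1) *382507^1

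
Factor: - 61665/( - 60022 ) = 2^( - 1 )*3^1*5^1*4111^1*30011^( - 1)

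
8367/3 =2789  =  2789.00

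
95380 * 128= 12208640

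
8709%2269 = 1902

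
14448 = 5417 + 9031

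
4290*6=25740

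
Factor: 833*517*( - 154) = - 2^1*7^3*11^2*17^1*47^1= -  66321794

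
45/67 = 45/67 = 0.67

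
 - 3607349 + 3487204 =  - 120145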